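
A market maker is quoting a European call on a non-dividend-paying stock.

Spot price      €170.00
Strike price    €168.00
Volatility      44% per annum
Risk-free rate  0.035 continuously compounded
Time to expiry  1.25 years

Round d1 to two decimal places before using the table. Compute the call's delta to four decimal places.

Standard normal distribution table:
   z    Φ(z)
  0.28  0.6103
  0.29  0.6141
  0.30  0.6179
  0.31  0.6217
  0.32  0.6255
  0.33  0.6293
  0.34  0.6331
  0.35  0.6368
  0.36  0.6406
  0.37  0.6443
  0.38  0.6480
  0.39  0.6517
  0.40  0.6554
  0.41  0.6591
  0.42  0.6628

0.6406

σ√T = 0.44·√1.25 = 0.4919
ln(S/K) + (r + σ²/2)T = ln(170/168) + (0.035 + 0.44²/2)·1.25 = 0.0118 + 0.1648 = 0.1766
d₁ = 0.1766 / 0.4919 = 0.3590 ≈ 0.36
N(d₁) = N(0.36) = 0.6406
Δ_call = N(d₁) = 0.6406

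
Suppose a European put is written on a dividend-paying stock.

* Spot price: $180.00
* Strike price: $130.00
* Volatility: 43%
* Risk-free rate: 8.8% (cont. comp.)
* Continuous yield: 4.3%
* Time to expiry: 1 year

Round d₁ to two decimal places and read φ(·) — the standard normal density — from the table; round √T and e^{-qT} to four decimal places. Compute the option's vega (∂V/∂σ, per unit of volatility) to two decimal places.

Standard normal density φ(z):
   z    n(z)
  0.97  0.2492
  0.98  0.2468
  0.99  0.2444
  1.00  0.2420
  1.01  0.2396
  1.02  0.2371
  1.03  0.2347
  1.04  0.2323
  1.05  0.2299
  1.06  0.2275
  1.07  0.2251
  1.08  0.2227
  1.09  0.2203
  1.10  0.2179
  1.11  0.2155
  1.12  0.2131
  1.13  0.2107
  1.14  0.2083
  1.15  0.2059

σ√T = 0.43 × 1.0000 = 0.4300
d₁ = [ln(180/130) + (0.088 − 0.043 + ½·0.43²)·1] / (σ√T) = (0.3254 + 0.1374) / 0.4300 = 1.0764 which rounds to 1.08
√T = √1 = 1.0000
φ(d₁) = φ(1.08) = 0.2227
e^(−qT) = e^(−0.043·1) = 0.9579
vega = S·e^(−qT)·φ(d₁)·√T = 180·0.9579·0.2227·1.0000 = 38.3984
(The call has the same vega.)

38.40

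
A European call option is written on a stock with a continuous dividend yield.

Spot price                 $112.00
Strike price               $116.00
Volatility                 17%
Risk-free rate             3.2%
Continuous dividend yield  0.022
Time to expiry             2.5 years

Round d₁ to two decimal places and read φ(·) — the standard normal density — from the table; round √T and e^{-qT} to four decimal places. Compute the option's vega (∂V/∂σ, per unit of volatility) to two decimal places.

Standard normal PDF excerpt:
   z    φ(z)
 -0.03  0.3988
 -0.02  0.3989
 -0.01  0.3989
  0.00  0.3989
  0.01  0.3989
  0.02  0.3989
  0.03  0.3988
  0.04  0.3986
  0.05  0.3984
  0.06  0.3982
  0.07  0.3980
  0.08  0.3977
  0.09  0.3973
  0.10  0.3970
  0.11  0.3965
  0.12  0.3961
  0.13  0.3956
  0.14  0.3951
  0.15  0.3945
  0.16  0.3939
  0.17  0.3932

σ√T = 0.17 × 1.5811 = 0.2688
d₁ = [ln(112/116) + (0.032 − 0.022 + 0.17²/2)·2.5] / 0.2688 = [-0.0351 + 0.0611] / 0.2688 = 0.0969 → 0.10
√T = √2.5 = 1.5811
φ(d₁) = φ(0.10) = 0.3970
exp(−qT) = exp(−0.022·2.5) = 0.9465
vega = S·exp(−qT)·φ(d₁)·√T = 112·0.9465·0.3970·1.5811 = 66.5409
(The put has the same vega.)

66.54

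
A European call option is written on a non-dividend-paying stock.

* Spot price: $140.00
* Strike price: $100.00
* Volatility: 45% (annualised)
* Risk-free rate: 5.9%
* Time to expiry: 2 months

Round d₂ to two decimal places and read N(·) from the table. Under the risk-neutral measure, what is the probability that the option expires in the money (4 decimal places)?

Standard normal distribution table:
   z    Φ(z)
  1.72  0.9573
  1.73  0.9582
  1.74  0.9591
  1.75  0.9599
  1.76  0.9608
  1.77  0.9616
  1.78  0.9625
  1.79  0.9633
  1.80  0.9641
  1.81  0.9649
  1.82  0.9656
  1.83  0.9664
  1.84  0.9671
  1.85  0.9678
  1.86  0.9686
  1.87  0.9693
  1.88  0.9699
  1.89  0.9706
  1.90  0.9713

0.9633

σ√T = 0.45·√0.1667 = 0.1837
d₁ = [ln(140/100) + (0.059 + 0.45²/2)·0.1667] / 0.1837 = [0.3365 + 0.0267] / 0.1837 = 1.9769 which rounds to 1.98
d₂ = d₁ − σ√T = 1.9769 − 0.1837 = 1.7932 which rounds to 1.79
Risk-neutral Pr[S_T > K] = N(d₂) = N(1.79) = 0.9633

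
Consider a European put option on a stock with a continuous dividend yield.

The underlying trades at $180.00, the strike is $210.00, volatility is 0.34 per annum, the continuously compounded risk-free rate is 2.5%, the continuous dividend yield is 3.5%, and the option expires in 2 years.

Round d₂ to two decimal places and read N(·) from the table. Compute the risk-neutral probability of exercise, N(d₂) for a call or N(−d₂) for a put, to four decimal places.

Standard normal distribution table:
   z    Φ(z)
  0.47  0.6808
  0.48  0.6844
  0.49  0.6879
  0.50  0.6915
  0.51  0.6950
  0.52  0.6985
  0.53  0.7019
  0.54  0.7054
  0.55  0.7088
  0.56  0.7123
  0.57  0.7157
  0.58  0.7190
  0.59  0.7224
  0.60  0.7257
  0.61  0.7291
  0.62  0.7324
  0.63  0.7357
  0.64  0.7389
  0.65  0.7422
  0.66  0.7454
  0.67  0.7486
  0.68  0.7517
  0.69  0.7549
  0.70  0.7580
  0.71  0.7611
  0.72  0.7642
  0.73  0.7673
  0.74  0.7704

σ√T = 0.34 × 1.4142 = 0.4808
d₁ = [ln(180/210) + (0.025 − 0.035 + ½·0.34²)·2] / (σ√T) = (-0.1542 + 0.0956) / 0.4808 = -0.1218 ⇒ -0.12
d₂ = -0.1218 − 0.4808 = -0.6026 ⇒ -0.60
Risk-neutral Pr[S_T < K] = N(−d₂) = N(0.60) = 0.7257

0.7257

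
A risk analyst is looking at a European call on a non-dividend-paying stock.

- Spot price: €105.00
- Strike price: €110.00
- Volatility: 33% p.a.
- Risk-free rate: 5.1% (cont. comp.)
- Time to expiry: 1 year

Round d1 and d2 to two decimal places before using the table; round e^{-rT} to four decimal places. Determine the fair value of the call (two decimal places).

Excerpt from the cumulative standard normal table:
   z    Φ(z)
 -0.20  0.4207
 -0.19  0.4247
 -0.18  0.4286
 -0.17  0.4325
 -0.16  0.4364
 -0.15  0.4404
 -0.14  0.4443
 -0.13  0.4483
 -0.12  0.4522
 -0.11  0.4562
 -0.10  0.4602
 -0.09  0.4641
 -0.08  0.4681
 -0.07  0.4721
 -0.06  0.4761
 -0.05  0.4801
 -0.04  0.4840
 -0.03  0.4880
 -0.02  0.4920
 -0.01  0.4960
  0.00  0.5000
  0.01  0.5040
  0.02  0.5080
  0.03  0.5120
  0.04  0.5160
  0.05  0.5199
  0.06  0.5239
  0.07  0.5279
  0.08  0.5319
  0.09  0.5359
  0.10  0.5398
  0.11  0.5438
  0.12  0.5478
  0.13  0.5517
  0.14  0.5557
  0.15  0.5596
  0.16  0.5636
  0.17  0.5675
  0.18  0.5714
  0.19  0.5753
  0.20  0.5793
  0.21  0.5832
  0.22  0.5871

€13.96

T = 1;  σ√T = 0.3300
ln(S/K) + (r + σ²/2)T = ln(105/110) + (0.051 + 0.33²/2)·1 = -0.0465 + 0.1055 = 0.0589
d₁ = 0.0589 / 0.3300 = 0.1786 which rounds to 0.18
d₂ = d₁ − σ√T = 0.1786 − 0.3300 = -0.1514 which rounds to -0.15
exp(−rT) = exp(−0.051·1) = 0.9503
N(d₁) = N(0.18) = 0.5714;  N(d₂) = N(-0.15) = 0.4404
C = 105·0.5714 − 110·0.9503·0.4404 = 59.9970 − 46.0363 = 13.9607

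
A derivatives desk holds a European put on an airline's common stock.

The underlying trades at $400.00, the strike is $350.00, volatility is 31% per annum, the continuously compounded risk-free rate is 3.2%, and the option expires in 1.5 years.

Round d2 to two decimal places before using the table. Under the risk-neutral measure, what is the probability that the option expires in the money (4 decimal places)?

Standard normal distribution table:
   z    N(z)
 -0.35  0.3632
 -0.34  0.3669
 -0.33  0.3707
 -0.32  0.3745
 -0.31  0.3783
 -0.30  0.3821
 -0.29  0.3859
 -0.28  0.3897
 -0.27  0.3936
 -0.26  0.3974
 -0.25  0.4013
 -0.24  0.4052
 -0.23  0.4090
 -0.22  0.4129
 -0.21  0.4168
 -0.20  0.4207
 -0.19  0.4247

0.3859

T = 1.5;  σ√T = 0.3797
ln(S/K) + (r + σ²/2)T = ln(400/350) + (0.032 + 0.31²/2)·1.5 = 0.1335 + 0.1201 = 0.2536
d₁ = 0.2536 / 0.3797 = 0.6680 ≈ 0.67
d₂ = d₁ − σ√T = 0.6680 − 0.3797 = 0.2883 ≈ 0.29
Pr(exercise) under Q = N(−d₂) = N(-0.29) = 0.3859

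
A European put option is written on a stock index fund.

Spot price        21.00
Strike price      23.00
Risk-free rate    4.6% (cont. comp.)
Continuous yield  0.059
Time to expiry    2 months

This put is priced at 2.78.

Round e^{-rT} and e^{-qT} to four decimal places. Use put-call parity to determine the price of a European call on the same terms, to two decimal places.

exp(−qT) = exp(−0.059·0.1667) = 0.9902;  exp(−rT) = exp(−0.046·0.1667) = 0.9924
Put-call parity: C − P = S·e^(−qT) − K·e^(−rT) = 21·0.9902 − 23·0.9924 = 20.7942 − 22.8252 = -2.0310
C = P + (C − P) = 2.78 + (-2.0310) = 0.7490

0.75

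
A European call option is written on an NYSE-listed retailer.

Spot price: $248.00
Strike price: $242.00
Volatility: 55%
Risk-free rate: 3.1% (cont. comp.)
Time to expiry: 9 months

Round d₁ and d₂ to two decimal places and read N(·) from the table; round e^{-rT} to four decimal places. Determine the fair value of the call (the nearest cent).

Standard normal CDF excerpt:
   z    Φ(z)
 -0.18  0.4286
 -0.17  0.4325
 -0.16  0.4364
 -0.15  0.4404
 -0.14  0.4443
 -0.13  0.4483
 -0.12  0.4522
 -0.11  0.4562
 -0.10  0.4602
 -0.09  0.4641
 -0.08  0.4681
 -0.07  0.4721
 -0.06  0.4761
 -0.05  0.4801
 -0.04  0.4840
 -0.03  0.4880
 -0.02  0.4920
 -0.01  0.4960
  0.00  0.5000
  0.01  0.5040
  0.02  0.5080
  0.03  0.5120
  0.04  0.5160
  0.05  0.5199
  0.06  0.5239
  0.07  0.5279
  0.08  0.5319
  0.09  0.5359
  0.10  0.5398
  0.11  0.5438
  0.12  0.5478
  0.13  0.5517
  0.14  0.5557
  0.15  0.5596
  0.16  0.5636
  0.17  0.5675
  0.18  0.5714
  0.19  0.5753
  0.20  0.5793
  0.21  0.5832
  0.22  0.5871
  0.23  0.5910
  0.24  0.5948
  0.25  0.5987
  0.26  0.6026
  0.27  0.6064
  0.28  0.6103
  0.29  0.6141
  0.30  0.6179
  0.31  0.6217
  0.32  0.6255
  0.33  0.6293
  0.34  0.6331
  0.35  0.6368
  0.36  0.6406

$51.96

T = 0.75;  σ√T = 0.4763
d₁ = [ln(248/242) + (0.031 + 0.55²/2)·0.75] / 0.4763 = [0.0245 + 0.1367] / 0.4763 = 0.3384 → 0.34
d₂ = d₁ − σ√T = 0.3384 − 0.4763 = -0.1379 → -0.14
exp(−rT) = exp(−0.031·0.75) = 0.9770
C = 248·N(0.34) − 242·0.9770·N(-0.14) = 248·0.6331 − 242·0.9770·0.4443 = 157.0088 − 105.0476 = 51.9612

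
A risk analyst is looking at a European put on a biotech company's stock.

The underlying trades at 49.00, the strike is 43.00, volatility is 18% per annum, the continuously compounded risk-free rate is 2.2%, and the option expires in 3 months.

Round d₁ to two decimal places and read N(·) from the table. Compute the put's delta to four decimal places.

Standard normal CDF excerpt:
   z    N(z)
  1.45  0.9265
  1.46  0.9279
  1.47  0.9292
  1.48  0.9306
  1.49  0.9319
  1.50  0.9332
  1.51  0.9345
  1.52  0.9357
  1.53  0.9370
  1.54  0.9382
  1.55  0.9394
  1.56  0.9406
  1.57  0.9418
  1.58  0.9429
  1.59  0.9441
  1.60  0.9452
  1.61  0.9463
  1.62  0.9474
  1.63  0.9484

-0.0594

σ√T = 0.18 × 0.5000 = 0.0900
d₁ = [ln(49/43) + (0.022 + 0.18²/2)·0.25] / 0.0900 = [0.1306 + 0.0095] / 0.0900 = 1.5574 which rounds to 1.56
N(d₁) = N(1.56) = 0.9406
Δ_put = N(d₁) − 1 = 0.9406 − 1 = -0.0594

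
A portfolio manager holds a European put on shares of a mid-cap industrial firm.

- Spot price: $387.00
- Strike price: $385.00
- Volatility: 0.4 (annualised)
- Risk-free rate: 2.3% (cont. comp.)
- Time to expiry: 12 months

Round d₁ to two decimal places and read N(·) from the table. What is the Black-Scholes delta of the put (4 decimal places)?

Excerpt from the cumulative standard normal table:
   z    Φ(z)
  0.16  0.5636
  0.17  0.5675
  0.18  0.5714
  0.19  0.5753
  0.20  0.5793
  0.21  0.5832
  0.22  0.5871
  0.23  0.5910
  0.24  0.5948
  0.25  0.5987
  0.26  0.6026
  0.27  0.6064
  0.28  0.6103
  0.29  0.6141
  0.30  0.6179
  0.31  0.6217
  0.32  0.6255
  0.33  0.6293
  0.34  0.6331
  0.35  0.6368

-0.3936

σ√T = 0.4·√1 = 0.4000
d₁ = [ln(387/385) + (0.023 + 0.4²/2)·1] / 0.4000 = [0.0052 + 0.1030] / 0.4000 = 0.2705 which rounds to 0.27
N(d₁) = N(0.27) = 0.6064
Δ_put = N(d₁) − 1 = 0.6064 − 1 = -0.3936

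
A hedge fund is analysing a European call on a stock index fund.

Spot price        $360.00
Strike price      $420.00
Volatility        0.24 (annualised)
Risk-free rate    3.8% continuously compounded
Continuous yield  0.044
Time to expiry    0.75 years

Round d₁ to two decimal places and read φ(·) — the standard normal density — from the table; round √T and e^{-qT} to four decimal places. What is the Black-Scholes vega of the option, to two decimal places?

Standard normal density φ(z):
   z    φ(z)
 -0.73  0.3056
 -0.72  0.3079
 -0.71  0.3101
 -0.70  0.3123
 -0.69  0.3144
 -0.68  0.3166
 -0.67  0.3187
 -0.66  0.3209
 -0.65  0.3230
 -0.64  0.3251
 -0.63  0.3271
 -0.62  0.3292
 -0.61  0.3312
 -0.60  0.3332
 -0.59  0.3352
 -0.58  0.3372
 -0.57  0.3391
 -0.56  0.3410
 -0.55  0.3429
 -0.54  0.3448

96.79

T = 0.75;  σ√T = 0.2078
d₁ = [ln(360/420) + (0.038 − 0.044 + ½·0.24²)·0.75] / (σ√T) = (-0.1542 + 0.0171) / 0.2078 = -0.6594 which rounds to -0.66
√T = √0.75 = 0.8660
φ(d₁) = φ(-0.66) = 0.3209
exp(−qT) = exp(−0.044·0.75) = 0.9675
vega = S·exp(−qT)·φ(d₁)·√T = 360·0.9675·0.3209·0.8660 = 96.7924
(Vega is the same for a European call and put with the same parameters.)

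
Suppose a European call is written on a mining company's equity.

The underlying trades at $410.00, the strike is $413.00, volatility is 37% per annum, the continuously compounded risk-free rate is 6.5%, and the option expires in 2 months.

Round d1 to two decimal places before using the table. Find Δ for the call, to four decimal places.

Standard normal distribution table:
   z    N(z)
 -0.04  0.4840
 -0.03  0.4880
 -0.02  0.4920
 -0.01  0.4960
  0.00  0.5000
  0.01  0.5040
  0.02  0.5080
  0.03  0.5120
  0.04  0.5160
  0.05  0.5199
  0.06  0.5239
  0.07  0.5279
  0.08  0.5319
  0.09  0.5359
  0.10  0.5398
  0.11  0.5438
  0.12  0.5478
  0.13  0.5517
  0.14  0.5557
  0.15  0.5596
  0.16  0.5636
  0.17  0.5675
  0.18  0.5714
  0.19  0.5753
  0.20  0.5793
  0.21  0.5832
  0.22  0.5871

T = 0.1667;  σ√T = 0.1511
d₁ = [ln(410/413) + (0.065 + 0.37²/2)·0.1667] / 0.1511 = [-0.0073 + 0.0222] / 0.1511 = 0.0990 ⇒ 0.10
N(d₁) = N(0.10) = 0.5398
Δ_call = N(d₁) = 0.5398

0.5398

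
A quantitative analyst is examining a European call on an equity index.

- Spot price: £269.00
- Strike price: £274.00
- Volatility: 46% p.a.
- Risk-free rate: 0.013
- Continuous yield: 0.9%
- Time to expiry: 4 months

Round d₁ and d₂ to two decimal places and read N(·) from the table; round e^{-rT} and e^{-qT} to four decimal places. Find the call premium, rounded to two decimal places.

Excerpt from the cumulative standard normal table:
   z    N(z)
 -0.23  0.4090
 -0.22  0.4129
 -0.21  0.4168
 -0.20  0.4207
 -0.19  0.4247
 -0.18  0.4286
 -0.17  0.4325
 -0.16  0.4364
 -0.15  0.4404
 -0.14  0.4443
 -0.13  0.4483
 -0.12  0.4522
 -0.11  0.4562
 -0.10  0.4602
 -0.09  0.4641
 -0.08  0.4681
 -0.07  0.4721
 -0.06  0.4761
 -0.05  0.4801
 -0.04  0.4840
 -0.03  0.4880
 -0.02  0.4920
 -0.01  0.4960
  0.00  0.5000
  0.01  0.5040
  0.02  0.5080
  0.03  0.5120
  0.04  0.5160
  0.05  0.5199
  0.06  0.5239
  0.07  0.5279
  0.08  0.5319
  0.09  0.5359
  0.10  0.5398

£26.80

σ√T = 0.46·√0.3333 = 0.2656
d₁ = [ln(269/274) + (0.013 − 0.009 + 0.46²/2)·0.3333] / 0.2656 = [-0.0184 + 0.0366] / 0.2656 = 0.0685 ⇒ 0.07
d₂ = d₁ − σ√T = 0.0685 − 0.2656 = -0.1971 ⇒ -0.20
exp(−qT) = exp(−0.009·0.3333) = 0.9970;  exp(−rT) = exp(−0.013·0.3333) = 0.9957
C = 269·0.9970·N(0.07) − 274·0.9957·N(-0.20) = 269·0.9970·0.5279 − 274·0.9957·0.4207 = 141.5791 − 114.7761 = 26.8030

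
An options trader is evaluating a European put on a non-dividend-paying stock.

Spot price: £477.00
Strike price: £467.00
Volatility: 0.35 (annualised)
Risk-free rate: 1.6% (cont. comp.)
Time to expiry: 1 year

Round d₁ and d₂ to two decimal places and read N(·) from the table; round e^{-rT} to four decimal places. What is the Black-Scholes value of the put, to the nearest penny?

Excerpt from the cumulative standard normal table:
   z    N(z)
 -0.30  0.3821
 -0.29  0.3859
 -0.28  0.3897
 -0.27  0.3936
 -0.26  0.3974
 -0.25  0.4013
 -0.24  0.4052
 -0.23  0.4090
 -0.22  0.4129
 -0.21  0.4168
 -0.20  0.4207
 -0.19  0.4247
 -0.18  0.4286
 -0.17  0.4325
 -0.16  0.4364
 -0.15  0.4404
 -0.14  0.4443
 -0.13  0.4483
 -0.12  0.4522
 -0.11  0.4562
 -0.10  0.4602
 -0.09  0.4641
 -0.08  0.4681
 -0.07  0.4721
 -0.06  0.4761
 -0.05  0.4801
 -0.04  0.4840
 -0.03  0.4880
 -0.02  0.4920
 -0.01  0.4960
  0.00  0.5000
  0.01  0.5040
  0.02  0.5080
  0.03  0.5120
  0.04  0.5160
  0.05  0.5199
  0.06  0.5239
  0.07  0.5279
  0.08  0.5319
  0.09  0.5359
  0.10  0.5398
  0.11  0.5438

T = 1;  σ√T = 0.3500
d₁ = [ln(477/467) + (0.016 + 0.35²/2)·1] / 0.3500 = [0.0212 + 0.0772] / 0.3500 = 0.2812 which rounds to 0.28
d₂ = d₁ − σ√T = 0.2812 − 0.3500 = -0.0688 which rounds to -0.07
exp(−rT) = exp(−0.016·1) = 0.9841
P = 467·0.9841·N(0.07) − 477·N(-0.28) = 467·0.9841·0.5279 − 477·0.3897 = 242.6095 − 185.8869 = 56.7226

£56.72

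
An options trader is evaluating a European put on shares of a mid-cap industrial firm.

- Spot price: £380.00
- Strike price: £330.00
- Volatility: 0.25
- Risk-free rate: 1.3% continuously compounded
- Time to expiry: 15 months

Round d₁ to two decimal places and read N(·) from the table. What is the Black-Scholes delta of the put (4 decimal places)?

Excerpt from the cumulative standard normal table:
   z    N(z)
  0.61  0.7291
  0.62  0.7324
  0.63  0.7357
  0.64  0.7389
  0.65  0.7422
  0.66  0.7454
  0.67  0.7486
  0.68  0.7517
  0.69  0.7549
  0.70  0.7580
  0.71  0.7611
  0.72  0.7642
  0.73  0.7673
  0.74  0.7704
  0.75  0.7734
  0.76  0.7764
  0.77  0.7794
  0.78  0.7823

σ√T = 0.25 × 1.1180 = 0.2795
ln(S/K) + (r + σ²/2)T = ln(380/330) + (0.013 + 0.25²/2)·1.25 = 0.1411 + 0.0553 = 0.1964
d₁ = 0.1964 / 0.2795 = 0.7026 ≈ 0.70
N(d₁) = N(0.70) = 0.7580
Δ_put = N(d₁) − 1 = 0.7580 − 1 = -0.2420

-0.2420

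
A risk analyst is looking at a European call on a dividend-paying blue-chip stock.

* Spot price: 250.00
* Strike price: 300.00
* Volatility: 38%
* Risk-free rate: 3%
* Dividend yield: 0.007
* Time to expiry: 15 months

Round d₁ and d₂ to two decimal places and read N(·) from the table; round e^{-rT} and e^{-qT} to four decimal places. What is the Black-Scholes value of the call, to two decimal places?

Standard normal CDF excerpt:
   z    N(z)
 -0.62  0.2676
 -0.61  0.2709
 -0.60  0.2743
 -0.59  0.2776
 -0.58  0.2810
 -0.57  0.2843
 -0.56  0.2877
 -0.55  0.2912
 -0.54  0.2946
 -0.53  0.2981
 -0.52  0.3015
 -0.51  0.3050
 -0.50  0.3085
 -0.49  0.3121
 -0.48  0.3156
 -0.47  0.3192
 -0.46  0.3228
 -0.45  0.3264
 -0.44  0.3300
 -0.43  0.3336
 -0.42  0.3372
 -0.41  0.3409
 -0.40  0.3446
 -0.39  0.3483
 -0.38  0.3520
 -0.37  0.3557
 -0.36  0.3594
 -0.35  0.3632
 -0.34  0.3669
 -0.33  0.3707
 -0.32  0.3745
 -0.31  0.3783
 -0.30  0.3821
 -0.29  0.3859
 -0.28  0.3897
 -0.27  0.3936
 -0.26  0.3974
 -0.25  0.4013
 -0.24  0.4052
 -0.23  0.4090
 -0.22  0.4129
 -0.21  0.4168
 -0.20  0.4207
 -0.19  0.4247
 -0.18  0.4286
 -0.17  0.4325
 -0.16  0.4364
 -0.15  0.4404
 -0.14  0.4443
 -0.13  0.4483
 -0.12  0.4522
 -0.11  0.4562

T = 1.25;  σ√T = 0.4249
d₁ = [ln(250/300) + (0.03 − 0.007 + 0.38²/2)·1.25] / 0.4249 = [-0.1823 + 0.1190] / 0.4249 = -0.1490 ⇒ -0.15
d₂ = d₁ − σ√T = -0.1490 − 0.4249 = -0.5739 ⇒ -0.57
exp(−qT) = exp(−0.007·1.25) = 0.9913;  exp(−rT) = exp(−0.03·1.25) = 0.9632
N(d₁) = N(-0.15) = 0.4404;  N(d₂) = N(-0.57) = 0.2843
C = 250·0.9913·0.4404 − 300·0.9632·0.2843 = 109.1421 − 82.1513 = 26.9908

26.99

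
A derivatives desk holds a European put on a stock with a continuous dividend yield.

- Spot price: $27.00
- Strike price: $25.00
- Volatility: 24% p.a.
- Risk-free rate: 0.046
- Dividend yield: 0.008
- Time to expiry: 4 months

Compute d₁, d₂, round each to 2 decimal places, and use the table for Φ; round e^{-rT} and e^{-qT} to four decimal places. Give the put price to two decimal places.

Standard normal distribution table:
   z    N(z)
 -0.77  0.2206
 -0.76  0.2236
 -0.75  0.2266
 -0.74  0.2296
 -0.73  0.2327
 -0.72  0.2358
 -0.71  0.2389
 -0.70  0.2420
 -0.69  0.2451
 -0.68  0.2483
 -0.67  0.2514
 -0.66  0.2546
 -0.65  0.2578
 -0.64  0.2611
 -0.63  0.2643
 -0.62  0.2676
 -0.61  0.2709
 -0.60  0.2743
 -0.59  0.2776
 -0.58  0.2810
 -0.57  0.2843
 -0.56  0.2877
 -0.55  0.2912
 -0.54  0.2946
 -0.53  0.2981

T = 0.3333;  σ√T = 0.1386
ln(S/K) + (r − q + σ²/2)T = ln(27/25) + (0.046 − 0.008 + 0.24²/2)·0.3333 = 0.0770 + 0.0223 = 0.0992
d₁ = 0.0992 / 0.1386 = 0.7161 ≈ 0.72
d₂ = d₁ − σ√T = 0.7161 − 0.1386 = 0.5776 ≈ 0.58
e^(−qT) = e^(−0.008·0.3333) = 0.9973;  e^(−rT) = e^(−0.046·0.3333) = 0.9848
P = 25·0.9848·N(-0.58) − 27·0.9973·N(-0.72) = 25·0.9848·0.2810 − 27·0.9973·0.2358 = 6.9182 − 6.3494 = 0.5688

$0.57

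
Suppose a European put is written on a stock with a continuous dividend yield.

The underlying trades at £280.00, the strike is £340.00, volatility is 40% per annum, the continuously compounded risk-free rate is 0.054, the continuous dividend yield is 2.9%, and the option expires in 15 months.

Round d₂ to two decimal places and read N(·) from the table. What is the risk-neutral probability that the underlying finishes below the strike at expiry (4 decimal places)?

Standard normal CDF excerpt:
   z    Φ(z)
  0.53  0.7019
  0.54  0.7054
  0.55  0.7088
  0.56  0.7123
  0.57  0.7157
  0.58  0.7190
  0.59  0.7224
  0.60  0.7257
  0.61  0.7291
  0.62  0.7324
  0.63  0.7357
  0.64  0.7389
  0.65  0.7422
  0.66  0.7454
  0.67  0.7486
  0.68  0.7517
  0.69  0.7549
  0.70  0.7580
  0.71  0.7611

0.7224

σ√T = 0.4·√1.25 = 0.4472
d₁ = [ln(280/340) + (0.054 − 0.029 + ½·0.4²)·1.25] / (σ√T) = (-0.1942 + 0.1313) / 0.4472 = -0.1407 ≈ -0.14
d₂ = -0.1407 − 0.4472 = -0.5879 ≈ -0.59
Risk-neutral Pr[S_T < K] = N(−d₂) = N(0.59) = 0.7224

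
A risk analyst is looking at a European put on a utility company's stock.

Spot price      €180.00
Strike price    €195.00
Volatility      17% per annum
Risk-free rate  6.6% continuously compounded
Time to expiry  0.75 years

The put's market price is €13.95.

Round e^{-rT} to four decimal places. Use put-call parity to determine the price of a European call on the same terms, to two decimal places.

e^(−rT) = e^(−0.066·0.75) = 0.9517
Put-call parity: C − P = S − K·e^(−rT) = 180 − 195·0.9517 = 180 − 185.5815 = -5.5815
C = P + (C − P) = 13.95 + (-5.5815) = 8.3685

€8.37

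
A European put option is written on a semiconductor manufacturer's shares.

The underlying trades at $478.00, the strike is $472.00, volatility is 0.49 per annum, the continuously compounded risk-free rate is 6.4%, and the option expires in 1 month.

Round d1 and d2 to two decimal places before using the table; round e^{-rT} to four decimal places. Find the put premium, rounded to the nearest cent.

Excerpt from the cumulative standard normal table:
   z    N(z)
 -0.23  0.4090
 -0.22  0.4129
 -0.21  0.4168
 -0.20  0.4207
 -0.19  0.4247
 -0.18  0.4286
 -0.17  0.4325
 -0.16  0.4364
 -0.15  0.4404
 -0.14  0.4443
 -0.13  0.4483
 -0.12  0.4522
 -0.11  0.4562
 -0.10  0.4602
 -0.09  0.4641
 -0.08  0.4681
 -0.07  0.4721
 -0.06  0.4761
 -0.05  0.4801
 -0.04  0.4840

$22.43

T = 0.08333;  σ√T = 0.1415
ln(S/K) + (r + σ²/2)T = ln(478/472) + (0.064 + 0.49²/2)·0.08333 = 0.0126 + 0.0153 = 0.0280
d₁ = 0.0280 / 0.1415 = 0.1977 ≈ 0.20
d₂ = d₁ − σ√T = 0.1977 − 0.1415 = 0.0563 ≈ 0.06
exp(−rT) = exp(−0.064·0.08333) = 0.9947
N(−d₂) = N(-0.06) = 0.4761;  N(−d₁) = N(-0.20) = 0.4207
P = 472·0.9947·0.4761 − 478·0.4207 = 223.5282 − 201.0946 = 22.4336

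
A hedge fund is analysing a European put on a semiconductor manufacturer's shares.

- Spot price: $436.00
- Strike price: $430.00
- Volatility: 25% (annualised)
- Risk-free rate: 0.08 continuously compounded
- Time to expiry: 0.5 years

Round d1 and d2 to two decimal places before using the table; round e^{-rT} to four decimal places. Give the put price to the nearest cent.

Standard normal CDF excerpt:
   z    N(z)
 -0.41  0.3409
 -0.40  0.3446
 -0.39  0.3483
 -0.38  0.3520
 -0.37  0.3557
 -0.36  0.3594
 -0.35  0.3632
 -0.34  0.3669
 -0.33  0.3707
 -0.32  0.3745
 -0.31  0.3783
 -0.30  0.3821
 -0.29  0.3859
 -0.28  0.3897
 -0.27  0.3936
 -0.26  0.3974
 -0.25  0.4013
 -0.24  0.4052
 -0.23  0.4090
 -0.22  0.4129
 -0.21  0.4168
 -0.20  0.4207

σ√T = 0.25 × 0.7071 = 0.1768
d₁ = [ln(436/430) + (0.08 + 0.25²/2)·0.5] / 0.1768 = [0.0139 + 0.0556] / 0.1768 = 0.3930 ≈ 0.39
d₂ = d₁ − σ√T = 0.3930 − 0.1768 = 0.2163 ≈ 0.22
e^(−rT) = e^(−0.08·0.5) = 0.9608
N(−d₂) = N(-0.22) = 0.4129;  N(−d₁) = N(-0.39) = 0.3483
P = 430·0.9608·0.4129 − 436·0.3483 = 170.5872 − 151.8588 = 18.7284

$18.73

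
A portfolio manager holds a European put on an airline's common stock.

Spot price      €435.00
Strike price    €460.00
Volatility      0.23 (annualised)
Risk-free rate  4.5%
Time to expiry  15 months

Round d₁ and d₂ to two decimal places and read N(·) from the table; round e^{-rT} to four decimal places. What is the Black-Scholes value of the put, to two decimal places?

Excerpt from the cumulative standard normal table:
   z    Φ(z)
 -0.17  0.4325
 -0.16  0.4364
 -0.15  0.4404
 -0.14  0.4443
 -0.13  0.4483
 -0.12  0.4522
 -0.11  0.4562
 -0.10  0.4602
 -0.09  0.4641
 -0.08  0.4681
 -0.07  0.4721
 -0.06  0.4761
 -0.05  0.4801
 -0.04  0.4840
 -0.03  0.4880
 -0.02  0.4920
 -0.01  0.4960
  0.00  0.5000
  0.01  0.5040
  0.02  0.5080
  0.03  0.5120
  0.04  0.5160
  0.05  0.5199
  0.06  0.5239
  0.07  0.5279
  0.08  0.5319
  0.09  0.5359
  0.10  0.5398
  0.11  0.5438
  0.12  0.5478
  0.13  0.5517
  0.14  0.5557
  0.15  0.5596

€44.89

T = 1.25;  σ√T = 0.2571
d₁ = [ln(435/460) + (0.045 + 0.23²/2)·1.25] / 0.2571 = [-0.0559 + 0.0893] / 0.2571 = 0.1300 ≈ 0.13
d₂ = d₁ − σ√T = 0.1300 − 0.2571 = -0.1271 ≈ -0.13
exp(−rT) = exp(−0.045·1.25) = 0.9453
P = 460·0.9453·N(0.13) − 435·N(-0.13) = 460·0.9453·0.5517 − 435·0.4483 = 239.9001 − 195.0105 = 44.8896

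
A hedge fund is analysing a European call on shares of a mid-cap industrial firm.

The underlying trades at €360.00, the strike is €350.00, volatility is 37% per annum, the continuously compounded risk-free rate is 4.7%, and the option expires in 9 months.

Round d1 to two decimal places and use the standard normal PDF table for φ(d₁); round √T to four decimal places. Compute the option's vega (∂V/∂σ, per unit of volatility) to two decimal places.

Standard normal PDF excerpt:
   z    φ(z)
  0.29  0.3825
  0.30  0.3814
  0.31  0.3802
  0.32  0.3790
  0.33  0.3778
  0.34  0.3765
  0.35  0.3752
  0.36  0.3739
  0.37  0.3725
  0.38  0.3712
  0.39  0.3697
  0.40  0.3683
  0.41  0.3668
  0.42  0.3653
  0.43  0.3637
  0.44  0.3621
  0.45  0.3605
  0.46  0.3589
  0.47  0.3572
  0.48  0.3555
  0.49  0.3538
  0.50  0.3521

σ√T = 0.37 × 0.8660 = 0.3204
ln(S/K) + (r + σ²/2)T = ln(360/350) + (0.047 + 0.37²/2)·0.75 = 0.0282 + 0.0866 = 0.1148
d₁ = 0.1148 / 0.3204 = 0.3581 → 0.36
√T = √0.75 = 0.8660
φ(d₁) = φ(0.36) = 0.3739
vega = S·φ(d₁)·√T = 360·0.3739·0.8660 = 116.5671

116.57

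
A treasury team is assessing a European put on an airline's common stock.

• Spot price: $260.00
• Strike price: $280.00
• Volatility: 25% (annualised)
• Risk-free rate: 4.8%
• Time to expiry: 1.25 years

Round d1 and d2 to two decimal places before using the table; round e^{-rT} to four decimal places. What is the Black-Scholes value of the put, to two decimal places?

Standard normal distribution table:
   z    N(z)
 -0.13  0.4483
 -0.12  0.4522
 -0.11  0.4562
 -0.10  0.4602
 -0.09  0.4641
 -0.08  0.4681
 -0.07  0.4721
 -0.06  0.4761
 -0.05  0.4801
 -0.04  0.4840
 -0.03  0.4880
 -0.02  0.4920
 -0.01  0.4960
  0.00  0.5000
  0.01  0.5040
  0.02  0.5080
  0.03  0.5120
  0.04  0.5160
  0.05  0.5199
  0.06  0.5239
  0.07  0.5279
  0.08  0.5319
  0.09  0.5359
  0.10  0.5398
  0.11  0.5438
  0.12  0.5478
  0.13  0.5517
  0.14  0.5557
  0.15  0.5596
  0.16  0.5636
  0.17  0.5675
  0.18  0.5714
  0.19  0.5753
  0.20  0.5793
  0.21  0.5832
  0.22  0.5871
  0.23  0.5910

$31.04

T = 1.25;  σ√T = 0.2795
d₁ = [ln(260/280) + (0.048 + ½·0.25²)·1.25] / (σ√T) = (-0.0741 + 0.0991) / 0.2795 = 0.0893 which rounds to 0.09
d₂ = 0.0893 − 0.2795 = -0.1902 which rounds to -0.19
e^(−rT) = e^(−0.048·1.25) = 0.9418
P = 280·0.9418·N(0.19) − 260·N(-0.09) = 280·0.9418·0.5753 − 260·0.4641 = 151.7089 − 120.6660 = 31.0429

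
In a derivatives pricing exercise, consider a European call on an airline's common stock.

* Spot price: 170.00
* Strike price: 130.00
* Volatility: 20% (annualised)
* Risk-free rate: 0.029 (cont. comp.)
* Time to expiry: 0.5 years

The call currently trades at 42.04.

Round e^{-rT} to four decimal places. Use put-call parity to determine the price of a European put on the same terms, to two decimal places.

exp(−rT) = exp(−0.029·0.5) = 0.9856
Put-call parity: C − P = S − K·e^(−rT) = 170 − 130·0.9856 = 170 − 128.1280 = 41.8720
P = C − (C − P) = 42.04 − (41.8720) = 0.1680

0.17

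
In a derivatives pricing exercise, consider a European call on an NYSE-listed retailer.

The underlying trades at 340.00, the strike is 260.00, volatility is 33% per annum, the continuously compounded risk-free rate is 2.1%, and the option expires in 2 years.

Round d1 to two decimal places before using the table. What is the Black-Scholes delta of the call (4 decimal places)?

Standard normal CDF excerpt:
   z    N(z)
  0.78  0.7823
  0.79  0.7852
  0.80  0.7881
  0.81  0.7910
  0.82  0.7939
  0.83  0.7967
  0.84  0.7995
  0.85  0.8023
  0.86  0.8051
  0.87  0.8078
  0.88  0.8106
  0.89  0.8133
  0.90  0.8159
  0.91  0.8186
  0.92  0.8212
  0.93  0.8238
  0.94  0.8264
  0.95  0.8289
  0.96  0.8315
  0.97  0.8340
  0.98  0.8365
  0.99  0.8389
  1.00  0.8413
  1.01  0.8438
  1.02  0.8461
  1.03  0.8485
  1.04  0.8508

σ√T = 0.33 × 1.4142 = 0.4667
d₁ = [ln(340/260) + (0.021 + ½·0.33²)·2] / (σ√T) = (0.2683 + 0.1509) / 0.4667 = 0.8982 ≈ 0.90
N(d₁) = N(0.90) = 0.8159
Δ_call = N(d₁) = 0.8159

0.8159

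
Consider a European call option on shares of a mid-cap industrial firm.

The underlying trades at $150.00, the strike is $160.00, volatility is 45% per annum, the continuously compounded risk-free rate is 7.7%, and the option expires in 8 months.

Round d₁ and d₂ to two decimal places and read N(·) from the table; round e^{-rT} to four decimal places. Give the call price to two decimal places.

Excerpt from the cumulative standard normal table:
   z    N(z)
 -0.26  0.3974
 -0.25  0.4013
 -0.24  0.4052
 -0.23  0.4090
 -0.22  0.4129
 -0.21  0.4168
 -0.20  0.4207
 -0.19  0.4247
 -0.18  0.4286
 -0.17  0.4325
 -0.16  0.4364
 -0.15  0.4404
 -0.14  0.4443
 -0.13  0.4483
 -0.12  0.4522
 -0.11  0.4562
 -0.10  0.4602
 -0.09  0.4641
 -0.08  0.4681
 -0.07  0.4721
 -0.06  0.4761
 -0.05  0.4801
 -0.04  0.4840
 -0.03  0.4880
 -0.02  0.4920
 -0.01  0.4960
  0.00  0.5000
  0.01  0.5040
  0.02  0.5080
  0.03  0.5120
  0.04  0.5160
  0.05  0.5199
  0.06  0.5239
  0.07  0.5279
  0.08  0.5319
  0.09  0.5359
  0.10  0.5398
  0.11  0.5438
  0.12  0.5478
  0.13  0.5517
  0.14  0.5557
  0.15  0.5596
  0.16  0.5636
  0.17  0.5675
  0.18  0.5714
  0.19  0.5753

T = 0.6667;  σ√T = 0.3674
d₁ = [ln(150/160) + (0.077 + ½·0.45²)·0.6667] / (σ√T) = (-0.0645 + 0.1188) / 0.3674 = 0.1478 → 0.15
d₂ = 0.1478 − 0.3674 = -0.2197 → -0.22
e^(−rT) = e^(−0.077·0.6667) = 0.9500
C = 150·N(0.15) − 160·0.9500·N(-0.22) = 150·0.5596 − 160·0.9500·0.4129 = 83.9400 − 62.7608 = 21.1792

$21.18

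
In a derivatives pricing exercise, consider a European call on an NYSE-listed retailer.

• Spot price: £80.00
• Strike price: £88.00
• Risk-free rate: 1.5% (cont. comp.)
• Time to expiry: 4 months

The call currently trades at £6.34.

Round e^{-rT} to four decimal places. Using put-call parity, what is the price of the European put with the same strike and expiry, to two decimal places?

£13.90

exp(−rT) = exp(−0.015·0.3333) = 0.9950
Put-call parity: C − P = S − K·e^(−rT) = 80 − 88·0.9950 = 80 − 87.5600 = -7.5600
P = C − (C − P) = 6.34 − (-7.5600) = 13.9000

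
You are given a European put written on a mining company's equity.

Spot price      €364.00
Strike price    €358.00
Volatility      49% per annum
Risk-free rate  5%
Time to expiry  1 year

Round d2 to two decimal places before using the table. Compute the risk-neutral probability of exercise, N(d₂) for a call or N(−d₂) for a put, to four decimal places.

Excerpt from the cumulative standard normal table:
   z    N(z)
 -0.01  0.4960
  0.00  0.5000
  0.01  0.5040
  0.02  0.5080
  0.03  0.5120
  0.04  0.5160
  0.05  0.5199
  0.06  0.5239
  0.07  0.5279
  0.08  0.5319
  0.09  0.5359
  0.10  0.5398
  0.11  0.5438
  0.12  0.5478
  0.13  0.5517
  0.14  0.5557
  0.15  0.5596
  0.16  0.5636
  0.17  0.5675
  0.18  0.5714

σ√T = 0.49 × 1.0000 = 0.4900
d₁ = [ln(364/358) + (0.05 + ½·0.49²)·1] / (σ√T) = (0.0166 + 0.1700) / 0.4900 = 0.3810 ≈ 0.38
d₂ = 0.3810 − 0.4900 = -0.1090 ≈ -0.11
Pr(exercise) under Q = N(−d₂) = N(0.11) = 0.5438

0.5438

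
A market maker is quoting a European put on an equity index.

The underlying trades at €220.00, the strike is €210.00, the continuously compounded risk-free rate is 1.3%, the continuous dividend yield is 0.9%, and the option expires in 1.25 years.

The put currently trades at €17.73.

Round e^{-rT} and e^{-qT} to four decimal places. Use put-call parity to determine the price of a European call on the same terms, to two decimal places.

€28.65

exp(−qT) = exp(−0.009·1.25) = 0.9888;  exp(−rT) = exp(−0.013·1.25) = 0.9839
Put-call parity: C − P = S·e^(−qT) − K·e^(−rT) = 220·0.9888 − 210·0.9839 = 217.5360 − 206.6190 = 10.9170
C = P + (C − P) = 17.73 + (10.9170) = 28.6470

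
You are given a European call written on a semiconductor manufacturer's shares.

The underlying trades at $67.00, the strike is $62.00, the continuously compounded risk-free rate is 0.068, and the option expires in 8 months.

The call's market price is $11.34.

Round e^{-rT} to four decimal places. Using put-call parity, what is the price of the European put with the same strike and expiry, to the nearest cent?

$3.59

e^(−rT) = e^(−0.068·0.6667) = 0.9557
Put-call parity: C − P = S − K·e^(−rT) = 67 − 62·0.9557 = 67 − 59.2534 = 7.7466
P = C − (C − P) = 11.34 − (7.7466) = 3.5934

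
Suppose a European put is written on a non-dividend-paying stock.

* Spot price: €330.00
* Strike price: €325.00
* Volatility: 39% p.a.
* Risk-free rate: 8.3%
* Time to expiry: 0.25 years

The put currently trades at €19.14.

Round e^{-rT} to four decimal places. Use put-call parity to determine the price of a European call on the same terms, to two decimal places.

€30.80

e^(−rT) = e^(−0.083·0.25) = 0.9795
Put-call parity: C − P = S − K·e^(−rT) = 330 − 325·0.9795 = 330 − 318.3375 = 11.6625
C = P + (C − P) = 19.14 + (11.6625) = 30.8025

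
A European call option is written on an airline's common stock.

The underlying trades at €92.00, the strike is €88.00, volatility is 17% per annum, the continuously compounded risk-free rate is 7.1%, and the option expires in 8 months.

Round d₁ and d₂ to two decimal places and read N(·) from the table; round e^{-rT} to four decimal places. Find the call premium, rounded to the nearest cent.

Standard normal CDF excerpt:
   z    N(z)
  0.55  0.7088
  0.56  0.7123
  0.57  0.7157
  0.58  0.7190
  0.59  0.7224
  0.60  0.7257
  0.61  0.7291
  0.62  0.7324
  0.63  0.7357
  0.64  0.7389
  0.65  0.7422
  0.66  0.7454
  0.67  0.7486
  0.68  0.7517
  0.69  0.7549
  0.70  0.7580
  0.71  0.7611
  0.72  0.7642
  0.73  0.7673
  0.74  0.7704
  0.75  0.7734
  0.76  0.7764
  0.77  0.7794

€9.96

σ√T = 0.17 × 0.8165 = 0.1388
d₁ = [ln(92/88) + (0.071 + 0.17²/2)·0.6667] / 0.1388 = [0.0445 + 0.0570] / 0.1388 = 0.7307 which rounds to 0.73
d₂ = d₁ − σ√T = 0.7307 − 0.1388 = 0.5919 which rounds to 0.59
e^(−rT) = e^(−0.071·0.6667) = 0.9538
C = 92·N(0.73) − 88·0.9538·N(0.59) = 92·0.7673 − 88·0.9538·0.7224 = 70.5916 − 60.6342 = 9.9574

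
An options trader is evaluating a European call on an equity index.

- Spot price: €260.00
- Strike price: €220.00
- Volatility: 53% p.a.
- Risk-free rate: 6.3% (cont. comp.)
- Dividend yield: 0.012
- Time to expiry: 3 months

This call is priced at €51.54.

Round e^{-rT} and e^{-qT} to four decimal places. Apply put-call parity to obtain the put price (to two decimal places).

exp(−qT) = exp(−0.012·0.25) = 0.9970;  exp(−rT) = exp(−0.063·0.25) = 0.9844
Put-call parity: C − P = S·e^(−qT) − K·e^(−rT) = 260·0.9970 − 220·0.9844 = 259.2200 − 216.5680 = 42.6520
P = C − (C − P) = 51.54 − (42.6520) = 8.8880

€8.89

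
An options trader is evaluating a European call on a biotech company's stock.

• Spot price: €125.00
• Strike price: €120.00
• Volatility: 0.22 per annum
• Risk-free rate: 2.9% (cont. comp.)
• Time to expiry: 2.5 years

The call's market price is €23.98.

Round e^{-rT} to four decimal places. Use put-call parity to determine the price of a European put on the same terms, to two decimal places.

e^(−rT) = e^(−0.029·2.5) = 0.9301
Put-call parity: C − P = S − K·e^(−rT) = 125 − 120·0.9301 = 125 − 111.6120 = 13.3880
P = C − (C − P) = 23.98 − (13.3880) = 10.5920

€10.59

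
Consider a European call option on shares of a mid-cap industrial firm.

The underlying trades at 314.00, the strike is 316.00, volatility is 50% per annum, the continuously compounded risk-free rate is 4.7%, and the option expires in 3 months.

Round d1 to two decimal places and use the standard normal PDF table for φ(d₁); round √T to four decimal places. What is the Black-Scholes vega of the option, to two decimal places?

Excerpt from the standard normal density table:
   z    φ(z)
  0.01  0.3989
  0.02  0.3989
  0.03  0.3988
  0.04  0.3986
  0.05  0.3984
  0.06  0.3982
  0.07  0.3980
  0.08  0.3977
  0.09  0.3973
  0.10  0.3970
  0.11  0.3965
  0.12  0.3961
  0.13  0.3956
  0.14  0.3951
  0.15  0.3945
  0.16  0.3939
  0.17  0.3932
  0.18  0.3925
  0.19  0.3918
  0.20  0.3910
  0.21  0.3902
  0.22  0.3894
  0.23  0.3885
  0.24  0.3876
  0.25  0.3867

61.94

σ√T = 0.5 × 0.5000 = 0.2500
ln(S/K) + (r + σ²/2)T = ln(314/316) + (0.047 + 0.5²/2)·0.25 = -0.0063 + 0.0430 = 0.0367
d₁ = 0.0367 / 0.2500 = 0.1466 which rounds to 0.15
√T = √0.25 = 0.5000
φ(d₁) = φ(0.15) = 0.3945
vega = S·φ(d₁)·√T = 314·0.3945·0.5000 = 61.9365
(The put has the same vega.)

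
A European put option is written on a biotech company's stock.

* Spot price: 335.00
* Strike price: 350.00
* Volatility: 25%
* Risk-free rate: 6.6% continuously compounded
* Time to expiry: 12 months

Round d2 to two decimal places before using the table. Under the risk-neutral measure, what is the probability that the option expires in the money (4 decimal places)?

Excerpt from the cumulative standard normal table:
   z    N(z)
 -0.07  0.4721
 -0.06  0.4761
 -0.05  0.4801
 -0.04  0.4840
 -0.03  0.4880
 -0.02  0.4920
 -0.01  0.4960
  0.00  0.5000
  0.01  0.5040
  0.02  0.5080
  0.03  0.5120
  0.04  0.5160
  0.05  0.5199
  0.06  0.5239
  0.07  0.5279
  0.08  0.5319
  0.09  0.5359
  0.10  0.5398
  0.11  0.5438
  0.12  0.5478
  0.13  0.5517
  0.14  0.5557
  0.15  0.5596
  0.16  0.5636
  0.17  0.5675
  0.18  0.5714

T = 1;  σ√T = 0.2500
d₁ = [ln(335/350) + (0.066 + 0.25²/2)·1] / 0.2500 = [-0.0438 + 0.0973] / 0.2500 = 0.2138 which rounds to 0.21
d₂ = d₁ − σ√T = 0.2138 − 0.2500 = -0.0362 which rounds to -0.04
Pr(exercise) under Q = N(−d₂) = N(0.04) = 0.5160

0.5160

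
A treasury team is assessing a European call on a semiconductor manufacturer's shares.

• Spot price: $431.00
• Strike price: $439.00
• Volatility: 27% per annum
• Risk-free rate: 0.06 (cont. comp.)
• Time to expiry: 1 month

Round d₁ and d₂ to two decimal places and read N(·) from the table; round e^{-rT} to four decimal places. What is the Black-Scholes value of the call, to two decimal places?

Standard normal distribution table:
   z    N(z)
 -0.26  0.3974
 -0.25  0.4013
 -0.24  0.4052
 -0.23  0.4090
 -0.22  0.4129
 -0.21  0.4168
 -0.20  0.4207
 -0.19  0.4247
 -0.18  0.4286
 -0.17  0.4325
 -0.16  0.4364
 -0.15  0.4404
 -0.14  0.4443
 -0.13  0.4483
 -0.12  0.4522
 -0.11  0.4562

$11.16

σ√T = 0.27·√0.08333 = 0.0779
d₁ = [ln(431/439) + (0.06 + 0.27²/2)·0.08333] / 0.0779 = [-0.0184 + 0.0080] / 0.0779 = -0.1328 which rounds to -0.13
d₂ = d₁ − σ√T = -0.1328 − 0.0779 = -0.2108 which rounds to -0.21
exp(−rT) = exp(−0.06·0.08333) = 0.9950
N(d₁) = N(-0.13) = 0.4483;  N(d₂) = N(-0.21) = 0.4168
C = 431·0.4483 − 439·0.9950·0.4168 = 193.2173 − 182.0603 = 11.1570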